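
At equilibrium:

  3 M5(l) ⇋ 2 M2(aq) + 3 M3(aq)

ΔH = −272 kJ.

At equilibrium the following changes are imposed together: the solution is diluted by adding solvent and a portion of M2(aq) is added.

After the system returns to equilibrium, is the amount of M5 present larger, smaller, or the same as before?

Dilution lowers every aqueous concentration by the same factor. Δn_aq = 5 − 0 = +5, so the system shifts toward the side with more dissolved moles — to the right.
Adding M2 (aq), a product, drives the reaction to the left.
The two effects oppose each other, so the net shift — and hence the change in M5 — cannot be determined from the given information.

cannot be determined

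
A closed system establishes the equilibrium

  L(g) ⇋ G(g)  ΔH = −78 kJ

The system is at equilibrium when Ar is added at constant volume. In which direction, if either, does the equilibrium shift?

At constant volume, adding an inert gas leaves every reacting species' partial pressure unchanged, so Q is unchanged — no shift from this change.

no shift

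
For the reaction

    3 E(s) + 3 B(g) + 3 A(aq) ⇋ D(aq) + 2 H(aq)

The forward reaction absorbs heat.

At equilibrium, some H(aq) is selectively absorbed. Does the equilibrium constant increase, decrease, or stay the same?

The equilibrium constant depends only on temperature. This perturbation may move the position of equilibrium, but since T is unchanged, K itself is unchanged.

unchanged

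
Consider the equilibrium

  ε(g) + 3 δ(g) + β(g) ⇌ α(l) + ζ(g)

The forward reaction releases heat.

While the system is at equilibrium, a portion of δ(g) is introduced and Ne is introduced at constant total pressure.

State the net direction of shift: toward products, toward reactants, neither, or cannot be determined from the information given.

cannot be determined

Adding δ (g), a reactant, drives the reaction to the right.
Adding inert gas at constant total pressure expands the volume and lowers every reacting partial pressure. With Δn_gas = 1 − 5 = -4, Q moves away from K toward the side with fewer gas moles, so the system shifts toward the side with more gas moles — to the left.
The individual effects push in opposite directions; without quantitative information the net direction cannot be determined.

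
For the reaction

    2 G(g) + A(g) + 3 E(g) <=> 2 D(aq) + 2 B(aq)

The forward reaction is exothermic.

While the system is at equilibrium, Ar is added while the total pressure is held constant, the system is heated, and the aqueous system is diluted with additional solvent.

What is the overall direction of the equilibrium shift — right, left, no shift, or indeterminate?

cannot be determined

Adding inert gas at constant total pressure expands the volume and lowers every reacting partial pressure. With Δn_gas = 0 − 6 = -6, Q moves away from K toward the side with fewer gas moles, so the system shifts toward the side with more gas moles — to the left.
The forward reaction is exothermic. Raising T favours the endothermic direction — shift to the left.
Dilution lowers every aqueous concentration by the same factor. Δn_aq = 4 − 0 = +4, so the system shifts toward the side with more dissolved moles — to the right.
The individual effects push in opposite directions; without quantitative information the net direction cannot be determined.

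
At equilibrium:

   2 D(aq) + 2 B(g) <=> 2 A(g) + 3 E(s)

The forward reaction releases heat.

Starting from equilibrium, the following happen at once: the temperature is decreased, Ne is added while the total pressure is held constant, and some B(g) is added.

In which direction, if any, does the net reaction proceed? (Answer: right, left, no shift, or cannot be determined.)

The forward reaction is exothermic. Lowering T favours the exothermic direction — shift to the right.
Adding inert gas at constant total pressure expands the volume, scaling every reacting partial pressure by the same factor. Δn_gas = 2 − 2 = 0, so Q is unchanged — no shift.
Adding B (g), a reactant, drives the reaction to the right.
Only the nonzero effect(s) matter; the net shift is to the right.

right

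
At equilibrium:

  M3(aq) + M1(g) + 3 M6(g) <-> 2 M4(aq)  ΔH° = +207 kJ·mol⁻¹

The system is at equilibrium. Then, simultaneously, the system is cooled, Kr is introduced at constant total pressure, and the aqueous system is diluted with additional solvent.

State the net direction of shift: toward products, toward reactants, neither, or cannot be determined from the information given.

The forward reaction is endothermic. Lowering T favours the exothermic direction — shift to the left.
Adding inert gas at constant total pressure expands the volume and lowers every reacting partial pressure. With Δn_gas = 0 − 4 = -4, Q moves away from K toward the side with fewer gas moles, so the system shifts toward the side with more gas moles — to the left.
Dilution lowers every aqueous concentration by the same factor. Δn_aq = 2 − 1 = +1, so the system shifts toward the side with more dissolved moles — to the right.
The individual effects push in opposite directions; without quantitative information the net direction cannot be determined.

cannot be determined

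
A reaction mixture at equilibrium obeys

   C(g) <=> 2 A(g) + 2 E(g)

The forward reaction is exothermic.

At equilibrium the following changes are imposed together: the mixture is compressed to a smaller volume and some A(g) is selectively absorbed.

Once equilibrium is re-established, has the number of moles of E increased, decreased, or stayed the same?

Gas moles: reactants 1, products 4 (Δn_gas = +3). Compression shifts the system toward the side with fewer moles of gas — to the left.
Removing A (g), a product, drives the reaction to the right.
The two effects oppose each other, so the net shift — and hence the change in E — cannot be determined from the given information.

cannot be determined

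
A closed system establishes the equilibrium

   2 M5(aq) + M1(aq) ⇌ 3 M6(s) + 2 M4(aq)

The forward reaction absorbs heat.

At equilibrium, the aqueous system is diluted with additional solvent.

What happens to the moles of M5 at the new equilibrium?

increases

Dilution lowers every aqueous concentration by the same factor. Δn_aq = 2 − 3 = -1, so the system shifts toward the side with more dissolved moles — to the left.
The net shift is to the left. M5 is a reactant, so its amount increases.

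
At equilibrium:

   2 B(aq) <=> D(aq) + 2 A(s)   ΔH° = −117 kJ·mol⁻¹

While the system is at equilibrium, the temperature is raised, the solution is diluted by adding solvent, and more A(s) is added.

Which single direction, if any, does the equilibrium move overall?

The forward reaction is exothermic. Raising T favours the endothermic direction — shift to the left.
Dilution lowers every aqueous concentration by the same factor. Δn_aq = 1 − 2 = -1, so the system shifts toward the side with more dissolved moles — to the left.
A is a pure solid; its activity is 1 regardless of amount, so Q is unaffected — no shift from this change.
Only the nonzero effect(s) matter; the net shift is to the left.

left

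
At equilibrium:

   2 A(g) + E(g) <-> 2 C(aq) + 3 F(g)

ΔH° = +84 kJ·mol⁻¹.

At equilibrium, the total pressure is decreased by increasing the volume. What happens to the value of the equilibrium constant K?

The equilibrium constant depends only on temperature. This perturbation changes neither the position of equilibrium nor K.

unchanged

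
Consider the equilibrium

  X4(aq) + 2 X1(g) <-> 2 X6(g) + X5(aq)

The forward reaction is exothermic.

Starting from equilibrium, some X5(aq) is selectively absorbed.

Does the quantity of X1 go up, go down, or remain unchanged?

decreases

Removing X5 (aq), a product, drives the reaction to the right.
The net shift is to the right. X1 is a reactant, so its amount decreases.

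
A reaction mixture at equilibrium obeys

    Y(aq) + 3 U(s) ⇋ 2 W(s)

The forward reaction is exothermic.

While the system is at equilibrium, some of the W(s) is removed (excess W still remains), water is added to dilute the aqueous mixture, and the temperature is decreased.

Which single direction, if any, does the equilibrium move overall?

W is a pure solid; its activity is 1 regardless of amount, so Q is unaffected — no shift from this change.
Dilution lowers every aqueous concentration by the same factor. Δn_aq = 0 − 1 = -1, so the system shifts toward the side with more dissolved moles — to the left.
The forward reaction is exothermic. Lowering T favours the exothermic direction — shift to the right.
The individual effects push in opposite directions; without quantitative information the net direction cannot be determined.

cannot be determined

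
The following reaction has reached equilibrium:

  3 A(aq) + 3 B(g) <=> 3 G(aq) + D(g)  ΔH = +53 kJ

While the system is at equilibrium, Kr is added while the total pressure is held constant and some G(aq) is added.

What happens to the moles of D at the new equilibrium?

decreases

Adding inert gas at constant total pressure expands the volume and lowers every reacting partial pressure. With Δn_gas = 1 − 3 = -2, Q moves away from K toward the side with fewer gas moles, so the system shifts toward the side with more gas moles — to the left.
Adding G (aq), a product, drives the reaction to the left.
The net shift is to the left. D is a product, so its amount decreases.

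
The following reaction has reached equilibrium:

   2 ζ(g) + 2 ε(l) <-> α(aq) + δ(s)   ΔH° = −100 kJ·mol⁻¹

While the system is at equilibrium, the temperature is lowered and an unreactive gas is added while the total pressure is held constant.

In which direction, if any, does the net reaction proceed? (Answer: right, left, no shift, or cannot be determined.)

The forward reaction is exothermic. Lowering T favours the exothermic direction — shift to the right.
Adding inert gas at constant total pressure expands the volume and lowers every reacting partial pressure. With Δn_gas = 0 − 2 = -2, Q moves away from K toward the side with fewer gas moles, so the system shifts toward the side with more gas moles — to the left.
The individual effects push in opposite directions; without quantitative information the net direction cannot be determined.

cannot be determined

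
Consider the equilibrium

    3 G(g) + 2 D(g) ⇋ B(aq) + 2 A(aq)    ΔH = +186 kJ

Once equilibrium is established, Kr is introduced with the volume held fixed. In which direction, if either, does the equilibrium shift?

At constant volume, adding an inert gas leaves every reacting species' partial pressure unchanged, so Q is unchanged — no shift from this change.

no shift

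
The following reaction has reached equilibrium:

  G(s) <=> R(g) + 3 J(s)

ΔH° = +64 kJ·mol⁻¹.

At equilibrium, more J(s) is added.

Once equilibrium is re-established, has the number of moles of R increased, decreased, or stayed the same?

J is a pure solid; its activity is 1 regardless of amount, so Q is unaffected — no shift from this change.
No net shift occurs, so the amount of R is unchanged.

unchanged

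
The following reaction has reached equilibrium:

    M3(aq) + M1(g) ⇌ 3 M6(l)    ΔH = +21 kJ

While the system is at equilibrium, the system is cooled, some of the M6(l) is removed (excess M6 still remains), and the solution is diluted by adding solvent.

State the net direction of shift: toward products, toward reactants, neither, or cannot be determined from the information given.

The forward reaction is endothermic. Lowering T favours the exothermic direction — shift to the left.
M6 is a pure liquid; its activity is 1 regardless of amount, so Q is unaffected — no shift from this change.
Dilution lowers every aqueous concentration by the same factor. Δn_aq = 0 − 1 = -1, so the system shifts toward the side with more dissolved moles — to the left.
Only the nonzero effect(s) matter; the net shift is to the left.

left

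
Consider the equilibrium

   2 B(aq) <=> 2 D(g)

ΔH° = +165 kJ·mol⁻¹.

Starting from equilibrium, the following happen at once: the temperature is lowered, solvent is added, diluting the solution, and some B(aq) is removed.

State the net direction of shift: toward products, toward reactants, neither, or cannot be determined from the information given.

The forward reaction is endothermic. Lowering T favours the exothermic direction — shift to the left.
Dilution lowers every aqueous concentration by the same factor. Δn_aq = 0 − 2 = -2, so the system shifts toward the side with more dissolved moles — to the left.
Removing B (aq), a reactant, drives the reaction to the left.
All effects act in the same direction — net shift to the left.

left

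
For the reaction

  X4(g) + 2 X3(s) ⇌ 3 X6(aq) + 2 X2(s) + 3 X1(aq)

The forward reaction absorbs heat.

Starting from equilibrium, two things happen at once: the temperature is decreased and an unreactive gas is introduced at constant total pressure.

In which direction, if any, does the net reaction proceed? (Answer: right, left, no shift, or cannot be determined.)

The forward reaction is endothermic. Lowering T favours the exothermic direction — shift to the left.
Adding inert gas at constant total pressure expands the volume and lowers every reacting partial pressure. With Δn_gas = 0 − 1 = -1, Q moves away from K toward the side with fewer gas moles, so the system shifts toward the side with more gas moles — to the left.
All effects act in the same direction — net shift to the left.

left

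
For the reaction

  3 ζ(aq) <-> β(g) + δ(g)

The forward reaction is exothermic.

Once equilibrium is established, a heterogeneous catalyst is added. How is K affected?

unchanged

The equilibrium constant depends only on temperature. This perturbation changes neither the position of equilibrium nor K.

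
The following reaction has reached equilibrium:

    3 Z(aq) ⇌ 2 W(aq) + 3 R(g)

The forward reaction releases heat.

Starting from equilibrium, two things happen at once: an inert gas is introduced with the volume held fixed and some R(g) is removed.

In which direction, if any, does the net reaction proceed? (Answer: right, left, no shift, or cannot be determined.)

right

At constant volume, adding an inert gas leaves every reacting species' partial pressure unchanged, so Q is unchanged — no shift from this change.
Removing R (g), a product, drives the reaction to the right.
Only the nonzero effect(s) matter; the net shift is to the right.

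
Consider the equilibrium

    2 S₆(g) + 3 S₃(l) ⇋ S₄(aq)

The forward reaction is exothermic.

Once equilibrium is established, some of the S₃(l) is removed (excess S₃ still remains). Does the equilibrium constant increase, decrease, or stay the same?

The equilibrium constant depends only on temperature. This perturbation changes neither the position of equilibrium nor K.

unchanged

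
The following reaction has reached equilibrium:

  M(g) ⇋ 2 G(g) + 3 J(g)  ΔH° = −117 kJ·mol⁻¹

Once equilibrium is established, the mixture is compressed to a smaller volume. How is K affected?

The equilibrium constant depends only on temperature. This perturbation may move the position of equilibrium, but since T is unchanged, K itself is unchanged.

unchanged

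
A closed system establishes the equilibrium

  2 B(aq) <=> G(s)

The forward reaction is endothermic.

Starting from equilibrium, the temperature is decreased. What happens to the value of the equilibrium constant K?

K depends on temperature via the van 't Hoff relation. The forward reaction is endothermic, so lowering T decreases K.

decreases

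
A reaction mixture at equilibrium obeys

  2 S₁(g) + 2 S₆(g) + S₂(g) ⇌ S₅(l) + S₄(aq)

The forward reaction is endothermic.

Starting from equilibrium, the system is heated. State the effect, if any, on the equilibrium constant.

K depends on temperature via the van 't Hoff relation. The forward reaction is endothermic, so raising T increases K.

increases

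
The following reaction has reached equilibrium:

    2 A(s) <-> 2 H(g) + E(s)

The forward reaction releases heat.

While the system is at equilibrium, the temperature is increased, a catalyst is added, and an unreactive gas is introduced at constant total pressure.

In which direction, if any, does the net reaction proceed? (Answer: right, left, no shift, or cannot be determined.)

cannot be determined

The forward reaction is exothermic. Raising T favours the endothermic direction — shift to the left.
A catalyst speeds both forward and reverse rates equally; it changes neither Q nor K — no shift from this change.
Adding inert gas at constant total pressure expands the volume and lowers every reacting partial pressure. With Δn_gas = 2 − 0 = +2, Q moves away from K toward the side with fewer gas moles, so the system shifts toward the side with more gas moles — to the right.
The individual effects push in opposite directions; without quantitative information the net direction cannot be determined.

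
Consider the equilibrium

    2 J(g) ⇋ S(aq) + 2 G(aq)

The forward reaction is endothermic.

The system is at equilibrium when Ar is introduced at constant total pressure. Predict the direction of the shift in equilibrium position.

Adding inert gas at constant total pressure expands the volume and lowers every reacting partial pressure. With Δn_gas = 0 − 2 = -2, Q moves away from K toward the side with fewer gas moles, so the system shifts toward the side with more gas moles — to the left.

left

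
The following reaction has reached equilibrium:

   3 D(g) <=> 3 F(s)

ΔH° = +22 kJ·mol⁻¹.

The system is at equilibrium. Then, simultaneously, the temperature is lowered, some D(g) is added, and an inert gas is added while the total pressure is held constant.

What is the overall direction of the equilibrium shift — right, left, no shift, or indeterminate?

The forward reaction is endothermic. Lowering T favours the exothermic direction — shift to the left.
Adding D (g), a reactant, drives the reaction to the right.
Adding inert gas at constant total pressure expands the volume and lowers every reacting partial pressure. With Δn_gas = 0 − 3 = -3, Q moves away from K toward the side with fewer gas moles, so the system shifts toward the side with more gas moles — to the left.
The individual effects push in opposite directions; without quantitative information the net direction cannot be determined.

cannot be determined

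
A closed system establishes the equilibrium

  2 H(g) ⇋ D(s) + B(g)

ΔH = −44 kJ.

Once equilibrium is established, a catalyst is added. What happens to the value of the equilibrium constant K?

unchanged

The equilibrium constant depends only on temperature. This perturbation changes neither the position of equilibrium nor K.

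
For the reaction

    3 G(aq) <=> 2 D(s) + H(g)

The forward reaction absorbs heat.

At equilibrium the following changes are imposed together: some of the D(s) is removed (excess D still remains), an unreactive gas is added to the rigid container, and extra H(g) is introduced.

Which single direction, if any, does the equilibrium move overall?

left

D is a pure solid; its activity is 1 regardless of amount, so Q is unaffected — no shift from this change.
At constant volume, adding an inert gas leaves every reacting species' partial pressure unchanged, so Q is unchanged — no shift from this change.
Adding H (g), a product, drives the reaction to the left.
Only the nonzero effect(s) matter; the net shift is to the left.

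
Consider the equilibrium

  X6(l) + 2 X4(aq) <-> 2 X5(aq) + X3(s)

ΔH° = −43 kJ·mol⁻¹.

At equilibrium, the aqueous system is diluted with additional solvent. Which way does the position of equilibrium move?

Dilution scales every aqueous concentration by the same factor. Δn_aq = 2 − 2 = 0, so Q is unchanged — no shift.

no shift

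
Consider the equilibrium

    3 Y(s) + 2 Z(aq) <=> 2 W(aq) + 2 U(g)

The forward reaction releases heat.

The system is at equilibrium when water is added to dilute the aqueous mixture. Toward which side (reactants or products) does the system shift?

Dilution scales every aqueous concentration by the same factor. Δn_aq = 2 − 2 = 0, so Q is unchanged — no shift.

no shift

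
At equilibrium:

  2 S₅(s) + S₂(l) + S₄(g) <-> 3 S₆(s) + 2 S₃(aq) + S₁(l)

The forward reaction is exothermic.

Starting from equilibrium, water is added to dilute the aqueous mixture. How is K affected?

unchanged

The equilibrium constant depends only on temperature. This perturbation may move the position of equilibrium, but since T is unchanged, K itself is unchanged.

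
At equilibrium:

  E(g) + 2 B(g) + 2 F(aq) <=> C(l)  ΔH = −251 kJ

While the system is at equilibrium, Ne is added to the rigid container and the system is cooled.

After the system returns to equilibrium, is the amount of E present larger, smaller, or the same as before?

decreases

At constant volume, adding an inert gas leaves every reacting species' partial pressure unchanged, so Q is unchanged — no shift from this change.
The forward reaction is exothermic. Lowering T favours the exothermic direction — shift to the right.
The net shift is to the right. E is a reactant, so its amount decreases.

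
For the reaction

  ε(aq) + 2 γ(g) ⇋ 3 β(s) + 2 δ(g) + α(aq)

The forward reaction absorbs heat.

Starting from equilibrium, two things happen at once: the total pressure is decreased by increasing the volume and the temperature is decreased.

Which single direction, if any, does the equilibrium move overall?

Gas moles: reactants 2, products 2. Δn_gas = 0, so a volume change leaves Q equal to K — no shift from this change.
The forward reaction is endothermic. Lowering T favours the exothermic direction — shift to the left.
Only the nonzero effect(s) matter; the net shift is to the left.

left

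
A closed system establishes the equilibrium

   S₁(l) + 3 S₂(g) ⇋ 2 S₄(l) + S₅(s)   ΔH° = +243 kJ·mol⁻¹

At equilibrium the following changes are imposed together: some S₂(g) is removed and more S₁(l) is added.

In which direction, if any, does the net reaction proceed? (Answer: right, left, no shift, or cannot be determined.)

left

Removing S₂ (g), a reactant, drives the reaction to the left.
S₁ is a pure liquid; its activity is 1 regardless of amount, so Q is unaffected — no shift from this change.
Only the nonzero effect(s) matter; the net shift is to the left.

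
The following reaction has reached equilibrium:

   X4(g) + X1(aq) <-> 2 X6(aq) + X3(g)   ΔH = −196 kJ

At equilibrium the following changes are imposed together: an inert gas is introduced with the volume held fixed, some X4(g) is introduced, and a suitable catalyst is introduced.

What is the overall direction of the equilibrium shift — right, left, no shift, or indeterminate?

right

At constant volume, adding an inert gas leaves every reacting species' partial pressure unchanged, so Q is unchanged — no shift from this change.
Adding X4 (g), a reactant, drives the reaction to the right.
A catalyst speeds both forward and reverse rates equally; it changes neither Q nor K — no shift from this change.
Only the nonzero effect(s) matter; the net shift is to the right.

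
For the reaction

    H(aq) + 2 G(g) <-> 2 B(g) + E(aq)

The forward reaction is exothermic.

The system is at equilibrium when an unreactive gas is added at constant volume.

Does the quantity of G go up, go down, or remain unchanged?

unchanged

At constant volume, adding an inert gas leaves every reacting species' partial pressure unchanged, so Q is unchanged — no shift from this change.
No net shift occurs, so the amount of G is unchanged.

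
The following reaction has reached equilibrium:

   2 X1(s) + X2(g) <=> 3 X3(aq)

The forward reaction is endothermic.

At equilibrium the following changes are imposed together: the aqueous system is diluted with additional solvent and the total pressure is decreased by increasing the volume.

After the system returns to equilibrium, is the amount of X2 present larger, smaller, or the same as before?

Dilution lowers every aqueous concentration by the same factor. Δn_aq = 3 − 0 = +3, so the system shifts toward the side with more dissolved moles — to the right.
Gas moles: reactants 1, products 0 (Δn_gas = -1). Expansion shifts the system toward the side with more moles of gas — to the left.
The two effects oppose each other, so the net shift — and hence the change in X2 — cannot be determined from the given information.

cannot be determined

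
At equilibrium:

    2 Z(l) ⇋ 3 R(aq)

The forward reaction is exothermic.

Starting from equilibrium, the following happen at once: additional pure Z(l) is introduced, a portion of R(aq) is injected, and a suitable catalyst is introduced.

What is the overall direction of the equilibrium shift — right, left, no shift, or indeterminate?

left

Z is a pure liquid; its activity is 1 regardless of amount, so Q is unaffected — no shift from this change.
Adding R (aq), a product, drives the reaction to the left.
A catalyst speeds both forward and reverse rates equally; it changes neither Q nor K — no shift from this change.
Only the nonzero effect(s) matter; the net shift is to the left.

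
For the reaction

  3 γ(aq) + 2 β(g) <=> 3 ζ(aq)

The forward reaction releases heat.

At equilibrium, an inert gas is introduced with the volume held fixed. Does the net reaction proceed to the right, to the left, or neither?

At constant volume, adding an inert gas leaves every reacting species' partial pressure unchanged, so Q is unchanged — no shift from this change.

no shift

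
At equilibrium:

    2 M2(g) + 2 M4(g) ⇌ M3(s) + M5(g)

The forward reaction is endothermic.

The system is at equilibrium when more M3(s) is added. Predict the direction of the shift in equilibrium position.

no shift

M3 is a pure solid; its activity is 1 regardless of amount, so Q is unaffected — no shift from this change.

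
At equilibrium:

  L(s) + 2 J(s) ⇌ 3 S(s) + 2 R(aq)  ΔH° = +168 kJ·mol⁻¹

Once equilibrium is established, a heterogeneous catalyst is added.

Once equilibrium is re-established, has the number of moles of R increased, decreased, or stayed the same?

A catalyst speeds both forward and reverse rates equally; it changes neither Q nor K — no shift from this change.
No net shift occurs, so the amount of R is unchanged.

unchanged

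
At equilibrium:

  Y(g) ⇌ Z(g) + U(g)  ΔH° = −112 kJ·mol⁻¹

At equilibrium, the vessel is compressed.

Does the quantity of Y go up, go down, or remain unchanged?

Gas moles: reactants 1, products 2 (Δn_gas = +1). Compression shifts the system toward the side with fewer moles of gas — to the left.
The net shift is to the left. Y is a reactant, so its amount increases.

increases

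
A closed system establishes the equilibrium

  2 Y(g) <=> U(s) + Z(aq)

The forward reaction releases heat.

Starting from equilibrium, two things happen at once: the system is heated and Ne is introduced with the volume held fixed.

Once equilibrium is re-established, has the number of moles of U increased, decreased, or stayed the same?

decreases

The forward reaction is exothermic. Raising T favours the endothermic direction — shift to the left.
At constant volume, adding an inert gas leaves every reacting species' partial pressure unchanged, so Q is unchanged — no shift from this change.
The net shift is to the left. U is a product, so its amount decreases.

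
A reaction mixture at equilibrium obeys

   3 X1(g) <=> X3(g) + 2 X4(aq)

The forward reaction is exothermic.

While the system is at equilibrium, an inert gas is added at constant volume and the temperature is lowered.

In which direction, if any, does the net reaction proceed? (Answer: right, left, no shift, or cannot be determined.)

right

At constant volume, adding an inert gas leaves every reacting species' partial pressure unchanged, so Q is unchanged — no shift from this change.
The forward reaction is exothermic. Lowering T favours the exothermic direction — shift to the right.
Only the nonzero effect(s) matter; the net shift is to the right.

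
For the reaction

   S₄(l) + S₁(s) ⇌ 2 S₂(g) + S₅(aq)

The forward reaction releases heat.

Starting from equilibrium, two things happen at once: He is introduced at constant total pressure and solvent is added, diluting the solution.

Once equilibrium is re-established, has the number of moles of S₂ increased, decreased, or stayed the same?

increases

Adding inert gas at constant total pressure expands the volume and lowers every reacting partial pressure. With Δn_gas = 2 − 0 = +2, Q moves away from K toward the side with fewer gas moles, so the system shifts toward the side with more gas moles — to the right.
Dilution lowers every aqueous concentration by the same factor. Δn_aq = 1 − 0 = +1, so the system shifts toward the side with more dissolved moles — to the right.
The net shift is to the right. S₂ is a product, so its amount increases.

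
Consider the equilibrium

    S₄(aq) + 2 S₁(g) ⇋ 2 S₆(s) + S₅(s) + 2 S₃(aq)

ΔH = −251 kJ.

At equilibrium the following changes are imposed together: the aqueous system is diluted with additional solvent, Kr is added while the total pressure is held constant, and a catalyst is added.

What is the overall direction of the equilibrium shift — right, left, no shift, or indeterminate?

Dilution lowers every aqueous concentration by the same factor. Δn_aq = 2 − 1 = +1, so the system shifts toward the side with more dissolved moles — to the right.
Adding inert gas at constant total pressure expands the volume and lowers every reacting partial pressure. With Δn_gas = 0 − 2 = -2, Q moves away from K toward the side with fewer gas moles, so the system shifts toward the side with more gas moles — to the left.
A catalyst speeds both forward and reverse rates equally; it changes neither Q nor K — no shift from this change.
The individual effects push in opposite directions; without quantitative information the net direction cannot be determined.

cannot be determined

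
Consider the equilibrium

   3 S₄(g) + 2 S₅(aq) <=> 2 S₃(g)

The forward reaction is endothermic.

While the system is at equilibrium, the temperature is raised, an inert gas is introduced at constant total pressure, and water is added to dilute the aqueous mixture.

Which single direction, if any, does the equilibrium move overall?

The forward reaction is endothermic. Raising T favours the endothermic direction — shift to the right.
Adding inert gas at constant total pressure expands the volume and lowers every reacting partial pressure. With Δn_gas = 2 − 3 = -1, Q moves away from K toward the side with fewer gas moles, so the system shifts toward the side with more gas moles — to the left.
Dilution lowers every aqueous concentration by the same factor. Δn_aq = 0 − 2 = -2, so the system shifts toward the side with more dissolved moles — to the left.
The individual effects push in opposite directions; without quantitative information the net direction cannot be determined.

cannot be determined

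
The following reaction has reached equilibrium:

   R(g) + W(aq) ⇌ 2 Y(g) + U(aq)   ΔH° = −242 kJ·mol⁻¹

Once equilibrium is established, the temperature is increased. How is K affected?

decreases

K depends on temperature via the van 't Hoff relation. The forward reaction is exothermic, so raising T decreases K.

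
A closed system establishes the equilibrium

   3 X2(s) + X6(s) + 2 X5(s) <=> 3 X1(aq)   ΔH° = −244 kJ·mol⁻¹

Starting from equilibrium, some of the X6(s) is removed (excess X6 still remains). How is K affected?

The equilibrium constant depends only on temperature. This perturbation changes neither the position of equilibrium nor K.

unchanged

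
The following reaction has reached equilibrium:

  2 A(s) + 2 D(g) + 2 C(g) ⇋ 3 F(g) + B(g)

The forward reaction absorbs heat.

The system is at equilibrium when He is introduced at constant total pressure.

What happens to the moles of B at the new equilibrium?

unchanged

Adding inert gas at constant total pressure expands the volume, scaling every reacting partial pressure by the same factor. Δn_gas = 4 − 4 = 0, so Q is unchanged — no shift.
No net shift occurs, so the amount of B is unchanged.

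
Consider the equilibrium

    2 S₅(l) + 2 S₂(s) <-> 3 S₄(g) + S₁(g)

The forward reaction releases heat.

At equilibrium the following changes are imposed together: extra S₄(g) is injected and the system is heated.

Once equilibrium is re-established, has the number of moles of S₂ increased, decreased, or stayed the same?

increases

Adding S₄ (g), a product, drives the reaction to the left.
The forward reaction is exothermic. Raising T favours the endothermic direction — shift to the left.
The net shift is to the left. S₂ is a reactant, so its amount increases.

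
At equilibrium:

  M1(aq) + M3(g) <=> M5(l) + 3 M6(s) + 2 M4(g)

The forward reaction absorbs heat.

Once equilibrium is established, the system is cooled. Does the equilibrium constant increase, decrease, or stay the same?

decreases

K depends on temperature via the van 't Hoff relation. The forward reaction is endothermic, so lowering T decreases K.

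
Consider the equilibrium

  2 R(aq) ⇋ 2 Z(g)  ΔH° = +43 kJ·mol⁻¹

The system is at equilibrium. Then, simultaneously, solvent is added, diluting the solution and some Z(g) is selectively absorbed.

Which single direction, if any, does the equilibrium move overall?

Dilution lowers every aqueous concentration by the same factor. Δn_aq = 0 − 2 = -2, so the system shifts toward the side with more dissolved moles — to the left.
Removing Z (g), a product, drives the reaction to the right.
The individual effects push in opposite directions; without quantitative information the net direction cannot be determined.

cannot be determined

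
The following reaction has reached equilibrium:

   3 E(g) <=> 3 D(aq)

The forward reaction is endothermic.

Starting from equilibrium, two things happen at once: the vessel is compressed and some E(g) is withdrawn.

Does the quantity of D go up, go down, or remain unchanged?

cannot be determined

Gas moles: reactants 3, products 0 (Δn_gas = -3). Compression shifts the system toward the side with fewer moles of gas — to the right.
Removing E (g), a reactant, drives the reaction to the left.
The two effects oppose each other, so the net shift — and hence the change in D — cannot be determined from the given information.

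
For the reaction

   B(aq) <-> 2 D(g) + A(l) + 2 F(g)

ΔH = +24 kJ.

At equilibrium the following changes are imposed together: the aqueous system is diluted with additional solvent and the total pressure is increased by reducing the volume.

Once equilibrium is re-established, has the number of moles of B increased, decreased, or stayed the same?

Dilution lowers every aqueous concentration by the same factor. Δn_aq = 0 − 1 = -1, so the system shifts toward the side with more dissolved moles — to the left.
Gas moles: reactants 0, products 4 (Δn_gas = +4). Compression shifts the system toward the side with fewer moles of gas — to the left.
The net shift is to the left. B is a reactant, so its amount increases.

increases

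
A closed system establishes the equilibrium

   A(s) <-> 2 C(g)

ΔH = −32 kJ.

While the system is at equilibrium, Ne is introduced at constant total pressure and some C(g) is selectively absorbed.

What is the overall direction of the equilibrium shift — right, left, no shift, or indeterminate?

Adding inert gas at constant total pressure expands the volume and lowers every reacting partial pressure. With Δn_gas = 2 − 0 = +2, Q moves away from K toward the side with fewer gas moles, so the system shifts toward the side with more gas moles — to the right.
Removing C (g), a product, drives the reaction to the right.
All effects act in the same direction — net shift to the right.

right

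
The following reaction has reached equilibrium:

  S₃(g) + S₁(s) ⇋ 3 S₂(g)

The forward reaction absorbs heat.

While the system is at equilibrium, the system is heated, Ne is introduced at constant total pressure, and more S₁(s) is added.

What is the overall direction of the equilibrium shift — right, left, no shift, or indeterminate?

The forward reaction is endothermic. Raising T favours the endothermic direction — shift to the right.
Adding inert gas at constant total pressure expands the volume and lowers every reacting partial pressure. With Δn_gas = 3 − 1 = +2, Q moves away from K toward the side with fewer gas moles, so the system shifts toward the side with more gas moles — to the right.
S₁ is a pure solid; its activity is 1 regardless of amount, so Q is unaffected — no shift from this change.
Only the nonzero effect(s) matter; the net shift is to the right.

right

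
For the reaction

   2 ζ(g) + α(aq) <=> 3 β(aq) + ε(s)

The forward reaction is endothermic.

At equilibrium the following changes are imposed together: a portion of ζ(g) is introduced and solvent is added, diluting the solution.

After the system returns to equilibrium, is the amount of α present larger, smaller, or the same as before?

decreases

Adding ζ (g), a reactant, drives the reaction to the right.
Dilution lowers every aqueous concentration by the same factor. Δn_aq = 3 − 1 = +2, so the system shifts toward the side with more dissolved moles — to the right.
The net shift is to the right. α is a reactant, so its amount decreases.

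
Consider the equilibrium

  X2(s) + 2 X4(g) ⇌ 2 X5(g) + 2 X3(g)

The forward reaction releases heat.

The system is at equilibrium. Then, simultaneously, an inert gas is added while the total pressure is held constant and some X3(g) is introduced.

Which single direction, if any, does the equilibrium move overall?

Adding inert gas at constant total pressure expands the volume and lowers every reacting partial pressure. With Δn_gas = 4 − 2 = +2, Q moves away from K toward the side with fewer gas moles, so the system shifts toward the side with more gas moles — to the right.
Adding X3 (g), a product, drives the reaction to the left.
The individual effects push in opposite directions; without quantitative information the net direction cannot be determined.

cannot be determined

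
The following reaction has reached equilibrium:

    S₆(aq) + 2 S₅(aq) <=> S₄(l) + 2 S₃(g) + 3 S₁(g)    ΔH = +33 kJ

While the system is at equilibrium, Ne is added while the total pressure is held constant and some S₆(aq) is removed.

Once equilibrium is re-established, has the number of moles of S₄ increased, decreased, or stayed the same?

Adding inert gas at constant total pressure expands the volume and lowers every reacting partial pressure. With Δn_gas = 5 − 0 = +5, Q moves away from K toward the side with fewer gas moles, so the system shifts toward the side with more gas moles — to the right.
Removing S₆ (aq), a reactant, drives the reaction to the left.
The two effects oppose each other, so the net shift — and hence the change in S₄ — cannot be determined from the given information.

cannot be determined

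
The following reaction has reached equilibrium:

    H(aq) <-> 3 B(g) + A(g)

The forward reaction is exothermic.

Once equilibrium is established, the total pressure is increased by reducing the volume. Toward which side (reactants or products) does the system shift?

Gas moles: reactants 0, products 4 (Δn_gas = +4). Compression shifts the system toward the side with fewer moles of gas — to the left.

left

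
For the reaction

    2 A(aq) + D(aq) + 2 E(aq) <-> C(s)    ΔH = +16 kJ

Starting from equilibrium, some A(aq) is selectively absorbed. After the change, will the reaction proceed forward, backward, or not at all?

Removing A (aq), a reactant, drives the reaction to the left.

left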